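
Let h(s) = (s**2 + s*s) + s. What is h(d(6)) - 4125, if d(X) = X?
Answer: -4047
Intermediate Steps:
h(s) = s + 2*s**2 (h(s) = (s**2 + s**2) + s = 2*s**2 + s = s + 2*s**2)
h(d(6)) - 4125 = 6*(1 + 2*6) - 4125 = 6*(1 + 12) - 4125 = 6*13 - 4125 = 78 - 4125 = -4047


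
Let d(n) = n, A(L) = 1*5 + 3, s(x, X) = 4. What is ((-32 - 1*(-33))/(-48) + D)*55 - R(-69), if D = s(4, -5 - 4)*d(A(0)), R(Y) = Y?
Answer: 87737/48 ≈ 1827.9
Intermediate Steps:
A(L) = 8 (A(L) = 5 + 3 = 8)
D = 32 (D = 4*8 = 32)
((-32 - 1*(-33))/(-48) + D)*55 - R(-69) = ((-32 - 1*(-33))/(-48) + 32)*55 - 1*(-69) = ((-32 + 33)*(-1/48) + 32)*55 + 69 = (1*(-1/48) + 32)*55 + 69 = (-1/48 + 32)*55 + 69 = (1535/48)*55 + 69 = 84425/48 + 69 = 87737/48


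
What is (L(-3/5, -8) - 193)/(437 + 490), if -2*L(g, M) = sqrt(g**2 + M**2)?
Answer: -193/927 - sqrt(1609)/9270 ≈ -0.21253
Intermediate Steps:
L(g, M) = -sqrt(M**2 + g**2)/2 (L(g, M) = -sqrt(g**2 + M**2)/2 = -sqrt(M**2 + g**2)/2)
(L(-3/5, -8) - 193)/(437 + 490) = (-sqrt((-8)**2 + (-3/5)**2)/2 - 193)/(437 + 490) = (-sqrt(64 + (-3*1/5)**2)/2 - 193)/927 = (-sqrt(64 + (-3/5)**2)/2 - 193)*(1/927) = (-sqrt(64 + 9/25)/2 - 193)*(1/927) = (-sqrt(1609)/10 - 193)*(1/927) = (-193 - sqrt(1609)/10)*(1/927) = -193/927 - sqrt(1609)/9270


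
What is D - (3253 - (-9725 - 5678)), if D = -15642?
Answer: -34298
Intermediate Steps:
D - (3253 - (-9725 - 5678)) = -15642 - (3253 - (-9725 - 5678)) = -15642 - (3253 - 1*(-15403)) = -15642 - (3253 + 15403) = -15642 - 1*18656 = -15642 - 18656 = -34298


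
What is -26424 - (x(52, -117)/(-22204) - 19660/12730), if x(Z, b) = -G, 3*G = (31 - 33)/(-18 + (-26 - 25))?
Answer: -77298870708877/2925499122 ≈ -26422.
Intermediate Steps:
G = 2/207 (G = ((31 - 33)/(-18 + (-26 - 25)))/3 = (-2/(-18 - 51))/3 = (-2/(-69))/3 = (-2*(-1/69))/3 = (⅓)*(2/69) = 2/207 ≈ 0.0096618)
x(Z, b) = -2/207 (x(Z, b) = -1*2/207 = -2/207)
-26424 - (x(52, -117)/(-22204) - 19660/12730) = -26424 - (-2/207/(-22204) - 19660/12730) = -26424 - (-2/207*(-1/22204) - 19660*1/12730) = -26424 - (1/2298114 - 1966/1273) = -26424 - 1*(-4518090851/2925499122) = -26424 + 4518090851/2925499122 = -77298870708877/2925499122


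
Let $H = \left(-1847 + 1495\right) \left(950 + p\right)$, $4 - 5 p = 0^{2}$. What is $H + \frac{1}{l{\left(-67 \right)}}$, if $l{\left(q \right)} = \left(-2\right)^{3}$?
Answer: $- \frac{13387269}{40} \approx -3.3468 \cdot 10^{5}$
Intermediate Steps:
$p = \frac{4}{5}$ ($p = \frac{4}{5} - \frac{0^{2}}{5} = \frac{4}{5} - 0 = \frac{4}{5} + 0 = \frac{4}{5} \approx 0.8$)
$l{\left(q \right)} = -8$
$H = - \frac{1673408}{5}$ ($H = \left(-1847 + 1495\right) \left(950 + \frac{4}{5}\right) = \left(-352\right) \frac{4754}{5} = - \frac{1673408}{5} \approx -3.3468 \cdot 10^{5}$)
$H + \frac{1}{l{\left(-67 \right)}} = - \frac{1673408}{5} + \frac{1}{-8} = - \frac{1673408}{5} - \frac{1}{8} = - \frac{13387269}{40}$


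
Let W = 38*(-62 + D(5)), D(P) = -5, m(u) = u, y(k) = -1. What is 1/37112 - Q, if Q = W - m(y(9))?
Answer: 94450041/37112 ≈ 2545.0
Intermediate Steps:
W = -2546 (W = 38*(-62 - 5) = 38*(-67) = -2546)
Q = -2545 (Q = -2546 - 1*(-1) = -2546 + 1 = -2545)
1/37112 - Q = 1/37112 - 1*(-2545) = 1/37112 + 2545 = 94450041/37112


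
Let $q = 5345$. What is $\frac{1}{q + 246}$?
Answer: $\frac{1}{5591} \approx 0.00017886$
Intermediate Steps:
$\frac{1}{q + 246} = \frac{1}{5345 + 246} = \frac{1}{5591}$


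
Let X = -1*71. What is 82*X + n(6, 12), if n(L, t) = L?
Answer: -5816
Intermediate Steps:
X = -71
82*X + n(6, 12) = 82*(-71) + 6 = -5822 + 6 = -5816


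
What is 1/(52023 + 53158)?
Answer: 1/105181 ≈ 9.5074e-6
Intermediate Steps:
1/(52023 + 53158) = 1/105181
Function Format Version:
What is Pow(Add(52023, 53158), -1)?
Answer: Rational(1, 105181) ≈ 9.5074e-6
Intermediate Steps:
Pow(Add(52023, 53158), -1) = Pow(105181, -1) = Rational(1, 105181)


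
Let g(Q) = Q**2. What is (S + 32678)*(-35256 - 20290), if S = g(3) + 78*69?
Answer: -2114580674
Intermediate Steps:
S = 5391 (S = 3**2 + 78*69 = 9 + 5382 = 5391)
(S + 32678)*(-35256 - 20290) = (5391 + 32678)*(-35256 - 20290) = 38069*(-55546) = -2114580674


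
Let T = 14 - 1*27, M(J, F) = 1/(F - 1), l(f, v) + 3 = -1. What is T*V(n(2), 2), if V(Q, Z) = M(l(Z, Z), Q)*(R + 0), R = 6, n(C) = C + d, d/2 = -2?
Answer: 26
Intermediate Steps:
l(f, v) = -4 (l(f, v) = -3 - 1 = -4)
d = -4 (d = 2*(-2) = -4)
n(C) = -4 + C (n(C) = C - 4 = -4 + C)
M(J, F) = 1/(-1 + F)
T = -13 (T = 14 - 27 = -13)
V(Q, Z) = 6/(-1 + Q) (V(Q, Z) = (6 + 0)/(-1 + Q) = 6/(-1 + Q))
T*V(n(2), 2) = -78/(-1 + (-4 + 2)) = -78/(-1 - 2) = -78/(-3) = -78*(-1)/3 = -13*(-2) = 26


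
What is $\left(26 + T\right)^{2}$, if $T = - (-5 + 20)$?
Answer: $121$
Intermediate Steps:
$T = -15$ ($T = \left(-1\right) 15 = -15$)
$\left(26 + T\right)^{2} = \left(26 - 15\right)^{2} = 11^{2} = 121$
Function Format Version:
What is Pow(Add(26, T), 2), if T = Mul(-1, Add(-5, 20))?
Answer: 121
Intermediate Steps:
T = -15 (T = Mul(-1, 15) = -15)
Pow(Add(26, T), 2) = Pow(Add(26, -15), 2) = Pow(11, 2) = 121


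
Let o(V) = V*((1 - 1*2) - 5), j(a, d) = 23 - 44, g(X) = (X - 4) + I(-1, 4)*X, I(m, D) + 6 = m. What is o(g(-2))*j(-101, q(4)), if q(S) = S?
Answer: 1008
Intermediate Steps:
I(m, D) = -6 + m
g(X) = -4 - 6*X (g(X) = (X - 4) + (-6 - 1)*X = (-4 + X) - 7*X = -4 - 6*X)
j(a, d) = -21
o(V) = -6*V (o(V) = V*((1 - 2) - 5) = V*(-1 - 5) = V*(-6) = -6*V)
o(g(-2))*j(-101, q(4)) = -6*(-4 - 6*(-2))*(-21) = -6*(-4 + 12)*(-21) = -6*8*(-21) = -48*(-21) = 1008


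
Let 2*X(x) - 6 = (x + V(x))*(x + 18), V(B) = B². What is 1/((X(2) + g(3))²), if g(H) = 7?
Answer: 1/4900 ≈ 0.00020408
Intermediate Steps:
X(x) = 3 + (18 + x)*(x + x²)/2 (X(x) = 3 + ((x + x²)*(x + 18))/2 = 3 + ((x + x²)*(18 + x))/2 = 3 + ((18 + x)*(x + x²))/2 = 3 + (18 + x)*(x + x²)/2)
1/((X(2) + g(3))²) = 1/(((3 + (½)*2³ + 9*2 + (19/2)*2²) + 7)²) = 1/(((3 + (½)*8 + 18 + (19/2)*4) + 7)²) = 1/(((3 + 4 + 18 + 38) + 7)²) = 1/((63 + 7)²) = 1/(70²) = 1/4900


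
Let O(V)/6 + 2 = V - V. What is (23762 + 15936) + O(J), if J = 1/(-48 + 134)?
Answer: 39686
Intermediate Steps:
J = 1/86 ≈ 0.011628
O(V) = -12 (O(V) = -12 + 6*(V - V) = -12 + 6*0 = -12 + 0 = -12)
(23762 + 15936) + O(J) = (23762 + 15936) - 12 = 39698 - 12 = 39686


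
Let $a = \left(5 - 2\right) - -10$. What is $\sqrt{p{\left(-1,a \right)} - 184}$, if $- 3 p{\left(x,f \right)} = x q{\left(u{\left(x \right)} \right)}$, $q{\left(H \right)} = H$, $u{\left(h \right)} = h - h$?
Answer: $2 i \sqrt{46} \approx 13.565 i$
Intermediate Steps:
$u{\left(h \right)} = 0$
$a = 13$ ($a = \left(5 - 2\right) + 10 = 3 + 10 = 13$)
$p{\left(x,f \right)} = 0$ ($p{\left(x,f \right)} = - \frac{x 0}{3} = \left(- \frac{1}{3}\right) 0 = 0$)
$\sqrt{p{\left(-1,a \right)} - 184} = \sqrt{0 - 184} = \sqrt{-184} = 2 i \sqrt{46}$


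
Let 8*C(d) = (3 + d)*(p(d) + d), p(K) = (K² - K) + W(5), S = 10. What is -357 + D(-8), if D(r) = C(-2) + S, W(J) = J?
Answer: -2767/8 ≈ -345.88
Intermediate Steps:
p(K) = 5 + K² - K (p(K) = (K² - K) + 5 = 5 + K² - K)
C(d) = (3 + d)*(5 + d²)/8 (C(d) = ((3 + d)*((5 + d² - d) + d))/8 = ((3 + d)*(5 + d²))/8 = (3 + d)*(5 + d²)/8)
D(r) = 89/8 (D(r) = (15/8 + (⅛)*(-2)³ + (3/8)*(-2)² + (5/8)*(-2)) + 10 = (15/8 + (⅛)*(-8) + (3/8)*4 - 5/4) + 10 = (15/8 - 1 + 3/2 - 5/4) + 10 = 9/8 + 10 = 89/8)
-357 + D(-8) = -357 + 89/8 = -2767/8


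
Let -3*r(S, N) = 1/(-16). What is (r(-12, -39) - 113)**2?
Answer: 29408929/2304 ≈ 12764.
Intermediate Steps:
r(S, N) = 1/48 (r(S, N) = -1/3/(-16) = -1/3*(-1/16) = 1/48)
(r(-12, -39) - 113)**2 = (1/48 - 113)**2 = (-5423/48)**2 = 29408929/2304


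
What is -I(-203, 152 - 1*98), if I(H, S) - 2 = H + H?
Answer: 404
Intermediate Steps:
I(H, S) = 2 + 2*H (I(H, S) = 2 + (H + H) = 2 + 2*H)
-I(-203, 152 - 1*98) = -(2 + 2*(-203)) = -(2 - 406) = -1*(-404) = 404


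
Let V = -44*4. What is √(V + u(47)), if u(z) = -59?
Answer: I*√235 ≈ 15.33*I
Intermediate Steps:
V = -176
√(V + u(47)) = √(-176 - 59) = √(-235) = I*√235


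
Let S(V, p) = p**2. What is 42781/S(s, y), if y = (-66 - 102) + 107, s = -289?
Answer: 42781/3721 ≈ 11.497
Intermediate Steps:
y = -61 (y = -168 + 107 = -61)
42781/S(s, y) = 42781/((-61)**2) = 42781/3721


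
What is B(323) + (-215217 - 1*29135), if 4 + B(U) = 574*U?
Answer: -58954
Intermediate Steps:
B(U) = -4 + 574*U
B(323) + (-215217 - 1*29135) = (-4 + 574*323) + (-215217 - 1*29135) = (-4 + 185402) + (-215217 - 29135) = 185398 - 244352 = -58954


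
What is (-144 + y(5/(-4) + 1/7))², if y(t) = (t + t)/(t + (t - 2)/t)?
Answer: 45933919684/2175625 ≈ 21113.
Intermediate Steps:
y(t) = 2*t/(t + (-2 + t)/t) (y(t) = (2*t)/(t + (-2 + t)/t) = 2*t/(t + (-2 + t)/t))
(-144 + y(5/(-4) + 1/7))² = (-144 + 2*(5/(-4) + 1/7)²/(-2 + (5/(-4) + 1/7) + (5/(-4) + 1/7)²))² = (-144 + 2*(5*(-¼) + 1*(⅐))²/(-2 + (5*(-¼) + 1*(⅐)) + (5*(-¼) + 1*(⅐))²))² = (-144 + 2*(-5/4 + ⅐)²/(-2 + (-5/4 + ⅐) + (-5/4 + ⅐)²))² = (-144 + 2*(-31/28)²/(-2 - 31/28 + (-31/28)²))² = (-144 + 2*(961/784)/(-2 - 31/28 + 961/784))² = (-144 + 2*(961/784)/(-1475/784))² = (-144 + 2*(961/784)*(-784/1475))² = (-144 - 1922/1475)² = (-214322/1475)² = 45933919684/2175625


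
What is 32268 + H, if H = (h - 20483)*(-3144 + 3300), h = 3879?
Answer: -2557956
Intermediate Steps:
H = -2590224 (H = (3879 - 20483)*(-3144 + 3300) = -16604*156 = -2590224)
32268 + H = 32268 - 2590224 = -2557956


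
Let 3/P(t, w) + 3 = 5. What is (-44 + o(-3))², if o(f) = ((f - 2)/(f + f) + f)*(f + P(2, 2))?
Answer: 26569/16 ≈ 1660.6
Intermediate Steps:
P(t, w) = 3/2 (P(t, w) = 3/(-3 + 5) = 3/2)
o(f) = (3/2 + f)*(f + (-2 + f)/(2*f)) (o(f) = ((f - 2)/(f + f) + f)*(f + 3/2) = ((-2 + f)/((2*f)) + f)*(3/2 + f) = ((-2 + f)*(1/(2*f)) + f)*(3/2 + f) = ((-2 + f)/(2*f) + f)*(3/2 + f) = (f + (-2 + f)/(2*f))*(3/2 + f) = (3/2 + f)*(f + (-2 + f)/(2*f)))
(-44 + o(-3))² = (-44 + (-¼ + (-3)² + 2*(-3) - 3/2/(-3)))² = (-44 + (-¼ + 9 - 6 - 3/2*(-⅓)))² = (-44 + (-¼ + 9 - 6 + ½))² = (-44 + 13/4)² = (-163/4)² = 26569/16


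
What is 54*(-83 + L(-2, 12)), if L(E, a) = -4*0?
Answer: -4482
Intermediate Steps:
L(E, a) = 0
54*(-83 + L(-2, 12)) = 54*(-83 + 0) = 54*(-83) = -4482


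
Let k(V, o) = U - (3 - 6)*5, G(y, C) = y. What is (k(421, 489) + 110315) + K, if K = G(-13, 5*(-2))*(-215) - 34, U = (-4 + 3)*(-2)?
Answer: 113093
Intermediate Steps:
U = 2 (U = -1*(-2) = 2)
K = 2761 (K = -13*(-215) - 34 = 2795 - 34 = 2761)
k(V, o) = 17 (k(V, o) = 2 - (3 - 6)*5 = 2 - (-3)*5 = 2 - 1*(-15) = 2 + 15 = 17)
(k(421, 489) + 110315) + K = (17 + 110315) + 2761 = 110332 + 2761 = 113093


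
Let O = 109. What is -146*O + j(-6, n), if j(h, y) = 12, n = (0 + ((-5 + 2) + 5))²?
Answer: -15902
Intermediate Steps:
n = 4 (n = (0 + (-3 + 5))² = (0 + 2)² = 2² = 4)
-146*O + j(-6, n) = -146*109 + 12 = -15914 + 12 = -15902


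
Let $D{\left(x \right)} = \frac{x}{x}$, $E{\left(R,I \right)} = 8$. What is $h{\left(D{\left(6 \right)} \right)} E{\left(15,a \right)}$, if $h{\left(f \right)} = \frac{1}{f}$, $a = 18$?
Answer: $8$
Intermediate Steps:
$D{\left(x \right)} = 1$
$h{\left(D{\left(6 \right)} \right)} E{\left(15,a \right)} = 1^{-1} \cdot 8 = 1 \cdot 8 = 8$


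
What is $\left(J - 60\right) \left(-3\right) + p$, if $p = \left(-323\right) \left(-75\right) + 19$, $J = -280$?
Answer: $25264$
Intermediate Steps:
$p = 24244$ ($p = 24225 + 19 = 24244$)
$\left(J - 60\right) \left(-3\right) + p = \left(-280 - 60\right) \left(-3\right) + 24244 = \left(-340\right) \left(-3\right) + 24244 = 1020 + 24244 = 25264$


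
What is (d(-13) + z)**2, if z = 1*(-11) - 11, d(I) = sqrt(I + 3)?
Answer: (22 - I*sqrt(10))**2 ≈ 474.0 - 139.14*I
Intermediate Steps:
d(I) = sqrt(3 + I)
z = -22 (z = -11 - 11 = -22)
(d(-13) + z)**2 = (sqrt(3 - 13) - 22)**2 = (sqrt(-10) - 22)**2 = (I*sqrt(10) - 22)**2 = (-22 + I*sqrt(10))**2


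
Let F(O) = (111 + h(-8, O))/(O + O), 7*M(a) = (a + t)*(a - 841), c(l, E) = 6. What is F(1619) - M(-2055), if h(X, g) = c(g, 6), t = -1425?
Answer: -32632822221/22666 ≈ -1.4397e+6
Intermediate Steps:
h(X, g) = 6
M(a) = (-1425 + a)*(-841 + a)/7 (M(a) = ((a - 1425)*(a - 841))/7 = ((-1425 + a)*(-841 + a))/7 = (-1425 + a)*(-841 + a)/7)
F(O) = 117/(2*O) (F(O) = (111 + 6)/(O + O) = 117/((2*O)) = 117*(1/(2*O)) = 117/(2*O))
F(1619) - M(-2055) = (117/2)/1619 - (1198425/7 - 2266/7*(-2055) + (⅐)*(-2055)²) = (117/2)*(1/1619) - (1198425/7 + 4656630/7 + (⅐)*4223025) = 117/3238 - (1198425/7 + 4656630/7 + 4223025/7) = 117/3238 - 1*10078080/7 = 117/3238 - 10078080/7 = -32632822221/22666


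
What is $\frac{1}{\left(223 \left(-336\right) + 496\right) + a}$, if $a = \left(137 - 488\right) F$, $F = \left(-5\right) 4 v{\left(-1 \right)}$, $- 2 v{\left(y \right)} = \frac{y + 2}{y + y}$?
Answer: $- \frac{1}{72677} \approx -1.376 \cdot 10^{-5}$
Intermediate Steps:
$v{\left(y \right)} = - \frac{2 + y}{4 y}$ ($v{\left(y \right)} = - \frac{\left(y + 2\right) \frac{1}{y + y}}{2} = - \frac{\left(2 + y\right) \frac{1}{2 y}}{2} = - \frac{\frac{1}{2} \frac{1}{y} \left(2 + y\right)}{2} = - \frac{2 + y}{4 y}$)
$F = -5$ ($F = \left(-5\right) 4 \frac{-2 - -1}{4 \left(-1\right)} = - 20 \cdot \frac{1}{4} \left(-1\right) \left(-2 + 1\right) = - 20 \cdot \frac{1}{4} \left(-1\right) \left(-1\right) = \left(-20\right) \frac{1}{4} = -5$)
$a = 1755$ ($a = \left(137 - 488\right) \left(-5\right) = \left(-351\right) \left(-5\right) = 1755$)
$\frac{1}{\left(223 \left(-336\right) + 496\right) + a} = \frac{1}{\left(223 \left(-336\right) + 496\right) + 1755} = \frac{1}{\left(-74928 + 496\right) + 1755} = \frac{1}{-74432 + 1755} = \frac{1}{-72677} = - \frac{1}{72677}$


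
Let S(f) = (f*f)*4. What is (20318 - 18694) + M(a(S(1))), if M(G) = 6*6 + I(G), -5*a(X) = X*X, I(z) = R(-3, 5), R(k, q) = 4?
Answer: 1664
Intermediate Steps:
S(f) = 4*f**2 (S(f) = f**2*4 = 4*f**2)
I(z) = 4
a(X) = -X**2/5 (a(X) = -X*X/5 = -X**2/5)
M(G) = 40 (M(G) = 6*6 + 4 = 36 + 4 = 40)
(20318 - 18694) + M(a(S(1))) = (20318 - 18694) + 40 = 1624 + 40 = 1664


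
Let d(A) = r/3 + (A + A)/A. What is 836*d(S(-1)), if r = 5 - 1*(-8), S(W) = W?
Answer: 15884/3 ≈ 5294.7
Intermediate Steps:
r = 13 (r = 5 + 8 = 13)
d(A) = 19/3 (d(A) = 13/3 + (A + A)/A = 13*(⅓) + (2*A)/A = 13/3 + 2 = 19/3)
836*d(S(-1)) = 836*(19/3) = 15884/3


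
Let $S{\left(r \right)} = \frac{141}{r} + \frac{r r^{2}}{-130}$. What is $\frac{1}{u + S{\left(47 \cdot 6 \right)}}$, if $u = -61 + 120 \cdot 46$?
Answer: $- \frac{130}{21716033} \approx -5.9864 \cdot 10^{-6}$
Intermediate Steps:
$S{\left(r \right)} = \frac{141}{r} - \frac{r^{3}}{130}$ ($S{\left(r \right)} = \frac{141}{r} + r^{3} \left(- \frac{1}{130}\right) = \frac{141}{r} - \frac{r^{3}}{130}$)
$u = 5459$ ($u = -61 + 5520 = 5459$)
$\frac{1}{u + S{\left(47 \cdot 6 \right)}} = \frac{1}{5459 + \frac{18330 - \left(47 \cdot 6\right)^{4}}{130 \cdot 47 \cdot 6}} = \frac{1}{5459 + \frac{18330 - 282^{4}}{130 \cdot 282}} = \frac{1}{5459 + \frac{1}{130} \cdot \frac{1}{282} \left(18330 - 6324066576\right)} = \frac{1}{5459 + \frac{1}{130} \cdot \frac{1}{282} \left(-6324048246\right)} = \frac{1}{5459 - \frac{22425703}{130}} = \frac{1}{- \frac{21716033}{130}} = - \frac{130}{21716033}$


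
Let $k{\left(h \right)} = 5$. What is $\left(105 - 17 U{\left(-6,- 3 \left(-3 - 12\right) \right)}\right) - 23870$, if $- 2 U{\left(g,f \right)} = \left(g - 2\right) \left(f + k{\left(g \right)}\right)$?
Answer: $-27165$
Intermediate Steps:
$U{\left(g,f \right)} = - \frac{\left(-2 + g\right) \left(5 + f\right)}{2}$ ($U{\left(g,f \right)} = - \frac{\left(g - 2\right) \left(f + 5\right)}{2} = - \frac{\left(-2 + g\right) \left(5 + f\right)}{2}$)
$\left(105 - 17 U{\left(-6,- 3 \left(-3 - 12\right) \right)}\right) - 23870 = \left(105 - 17 \left(5 - 3 \left(-3 - 12\right) - -15 - \frac{1}{2} \left(- 3 \left(-3 - 12\right)\right) \left(-6\right)\right)\right) - 23870 = \left(105 - 17 \left(5 - 3 \left(-3 - 12\right) + 15 - \frac{1}{2} \left(- 3 \left(-3 - 12\right)\right) \left(-6\right)\right)\right) - 23870 = \left(105 - 17 \left(5 - -45 + 15 - \frac{1}{2} \left(\left(-3\right) \left(-15\right)\right) \left(-6\right)\right)\right) - 23870 = \left(105 - 17 \left(5 + 45 + 15 - \frac{45}{2} \left(-6\right)\right)\right) - 23870 = \left(105 - 17 \left(5 + 45 + 15 + 135\right)\right) - 23870 = \left(105 - 3400\right) - 23870 = -3295 - 23870 = -27165$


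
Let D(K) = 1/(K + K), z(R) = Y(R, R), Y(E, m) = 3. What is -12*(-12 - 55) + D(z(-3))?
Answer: 4825/6 ≈ 804.17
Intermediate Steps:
z(R) = 3
D(K) = 1/(2*K)
-12*(-12 - 55) + D(z(-3)) = -12*(-12 - 55) + (½)/3 = -12*(-67) + (½)*(⅓) = 804 + ⅙ = 4825/6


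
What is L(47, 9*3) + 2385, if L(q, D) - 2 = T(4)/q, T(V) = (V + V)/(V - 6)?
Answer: 112185/47 ≈ 2386.9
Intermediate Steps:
T(V) = 2*V/(-6 + V) (T(V) = (2*V)/(-6 + V) = 2*V/(-6 + V))
L(q, D) = 2 - 4/q (L(q, D) = 2 + (2*4/(-6 + 4))/q = 2 + (2*4/(-2))/q = 2 + (2*4*(-½))/q = 2 - 4/q)
L(47, 9*3) + 2385 = (2 - 4/47) + 2385 = 90/47 + 2385 = 112185/47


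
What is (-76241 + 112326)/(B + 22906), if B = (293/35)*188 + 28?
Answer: 1262975/857774 ≈ 1.4724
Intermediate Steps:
B = 56064/35 (B = (293*(1/35))*188 + 28 = (293/35)*188 + 28 = 55084/35 + 28 = 56064/35 ≈ 1601.8)
(-76241 + 112326)/(B + 22906) = (-76241 + 112326)/(56064/35 + 22906) = 36085/(857774/35) = 36085*(35/857774) = 1262975/857774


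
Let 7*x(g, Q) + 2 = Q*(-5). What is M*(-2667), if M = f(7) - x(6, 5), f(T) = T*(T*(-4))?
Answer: 512445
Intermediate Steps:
x(g, Q) = -2/7 - 5*Q/7 (x(g, Q) = -2/7 + (Q*(-5))/7 = -2/7 + (-5*Q)/7 = -2/7 - 5*Q/7)
f(T) = -4*T**2 (f(T) = T*(-4*T) = -4*T**2)
M = -1345/7 (M = -4*7**2 - (-2/7 - 5/7*5) = -4*49 - (-2/7 - 25/7) = -196 - 1*(-27/7) = -196 + 27/7 = -1345/7 ≈ -192.14)
M*(-2667) = -1345/7*(-2667) = 512445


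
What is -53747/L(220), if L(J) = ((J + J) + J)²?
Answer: -53747/435600 ≈ -0.12339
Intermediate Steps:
L(J) = 9*J² (L(J) = (2*J + J)² = (3*J)² = 9*J²)
-53747/L(220) = -53747/(9*220²) = -53747/(9*48400) = -53747/435600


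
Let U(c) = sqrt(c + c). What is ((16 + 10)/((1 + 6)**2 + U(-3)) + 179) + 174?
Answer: 850945/2407 - 26*I*sqrt(6)/2407 ≈ 353.53 - 0.026459*I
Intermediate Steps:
U(c) = sqrt(2)*sqrt(c) (U(c) = sqrt(2*c) = sqrt(2)*sqrt(c))
((16 + 10)/((1 + 6)**2 + U(-3)) + 179) + 174 = ((16 + 10)/((1 + 6)**2 + sqrt(2)*sqrt(-3)) + 179) + 174 = (26/(7**2 + sqrt(2)*(I*sqrt(3))) + 179) + 174 = (26/(49 + I*sqrt(6)) + 179) + 174 = (179 + 26/(49 + I*sqrt(6))) + 174 = 353 + 26/(49 + I*sqrt(6))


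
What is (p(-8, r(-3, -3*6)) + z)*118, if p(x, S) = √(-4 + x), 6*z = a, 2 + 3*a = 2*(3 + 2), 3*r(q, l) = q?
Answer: 472/9 + 236*I*√3 ≈ 52.444 + 408.76*I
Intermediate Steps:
r(q, l) = q/3
a = 8/3 (a = -⅔ + (2*(3 + 2))/3 = -⅔ + (2*5)/3 = -⅔ + (⅓)*10 = -⅔ + 10/3 = 8/3 ≈ 2.6667)
z = 4/9 (z = (⅙)*(8/3) = 4/9 ≈ 0.44444)
(p(-8, r(-3, -3*6)) + z)*118 = (√(-4 - 8) + 4/9)*118 = (√(-12) + 4/9)*118 = (2*I*√3 + 4/9)*118 = (4/9 + 2*I*√3)*118 = 472/9 + 236*I*√3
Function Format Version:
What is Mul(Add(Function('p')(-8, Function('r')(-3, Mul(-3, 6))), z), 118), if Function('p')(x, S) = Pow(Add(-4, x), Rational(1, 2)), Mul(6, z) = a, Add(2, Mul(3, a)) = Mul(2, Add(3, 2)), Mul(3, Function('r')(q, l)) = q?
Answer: Add(Rational(472, 9), Mul(236, I, Pow(3, Rational(1, 2)))) ≈ Add(52.444, Mul(408.76, I))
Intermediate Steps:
Function('r')(q, l) = Mul(Rational(1, 3), q)
a = Rational(8, 3) (a = Add(Rational(-2, 3), Mul(Rational(1, 3), Mul(2, Add(3, 2)))) = Add(Rational(-2, 3), Mul(Rational(1, 3), Mul(2, 5))) = Add(Rational(-2, 3), Mul(Rational(1, 3), 10)) = Add(Rational(-2, 3), Rational(10, 3)) = Rational(8, 3) ≈ 2.6667)
z = Rational(4, 9) (z = Mul(Rational(1, 6), Rational(8, 3)) = Rational(4, 9) ≈ 0.44444)
Mul(Add(Function('p')(-8, Function('r')(-3, Mul(-3, 6))), z), 118) = Mul(Add(Pow(Add(-4, -8), Rational(1, 2)), Rational(4, 9)), 118) = Mul(Add(Pow(-12, Rational(1, 2)), Rational(4, 9)), 118) = Mul(Add(Mul(2, I, Pow(3, Rational(1, 2))), Rational(4, 9)), 118) = Mul(Add(Rational(4, 9), Mul(2, I, Pow(3, Rational(1, 2)))), 118) = Add(Rational(472, 9), Mul(236, I, Pow(3, Rational(1, 2))))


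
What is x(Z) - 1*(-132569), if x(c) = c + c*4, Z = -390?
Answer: 130619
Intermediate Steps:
x(c) = 5*c (x(c) = c + 4*c = 5*c)
x(Z) - 1*(-132569) = 5*(-390) - 1*(-132569) = -1950 + 132569 = 130619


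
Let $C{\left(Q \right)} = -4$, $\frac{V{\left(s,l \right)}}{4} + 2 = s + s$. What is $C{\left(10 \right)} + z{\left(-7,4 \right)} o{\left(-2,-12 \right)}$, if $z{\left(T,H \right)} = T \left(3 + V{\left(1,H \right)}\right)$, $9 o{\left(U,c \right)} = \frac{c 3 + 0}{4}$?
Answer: $17$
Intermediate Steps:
$V{\left(s,l \right)} = -8 + 8 s$ ($V{\left(s,l \right)} = -8 + 4 \left(s + s\right) = -8 + 4 \cdot 2 s = -8 + 8 s$)
$o{\left(U,c \right)} = \frac{c}{12}$ ($o{\left(U,c \right)} = \frac{\left(c 3 + 0\right) \frac{1}{4}}{9} = \frac{\left(3 c + 0\right) \frac{1}{4}}{9} = \frac{3 c \frac{1}{4}}{9} = \frac{\frac{3}{4} c}{9} = \frac{c}{12}$)
$z{\left(T,H \right)} = 3 T$ ($z{\left(T,H \right)} = T \left(3 + \left(-8 + 8 \cdot 1\right)\right) = T \left(3 + \left(-8 + 8\right)\right) = T \left(3 + 0\right) = T 3 = 3 T$)
$C{\left(10 \right)} + z{\left(-7,4 \right)} o{\left(-2,-12 \right)} = -4 + 3 \left(-7\right) \frac{1}{12} \left(-12\right) = -4 - -21 = -4 + 21 = 17$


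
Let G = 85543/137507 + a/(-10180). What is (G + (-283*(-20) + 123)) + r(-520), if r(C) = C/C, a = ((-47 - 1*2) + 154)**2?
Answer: 1619184196181/279964252 ≈ 5783.5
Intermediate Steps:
a = 11025 (a = ((-47 - 2) + 154)**2 = (-49 + 154)**2 = 105**2 = 11025)
r(C) = 1
G = -129037387/279964252 (G = 85543/137507 + 11025/(-10180) = 85543*(1/137507) + 11025*(-1/10180) = 85543/137507 - 2205/2036 = -129037387/279964252 ≈ -0.46091)
(G + (-283*(-20) + 123)) + r(-520) = (-129037387/279964252 + (-283*(-20) + 123)) + 1 = (-129037387/279964252 + (5660 + 123)) + 1 = (-129037387/279964252 + 5783) + 1 = 1618904231929/279964252 + 1 = 1619184196181/279964252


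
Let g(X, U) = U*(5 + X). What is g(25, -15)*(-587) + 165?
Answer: 264315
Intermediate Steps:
g(25, -15)*(-587) + 165 = -15*(5 + 25)*(-587) + 165 = -15*30*(-587) + 165 = -450*(-587) + 165 = 264150 + 165 = 264315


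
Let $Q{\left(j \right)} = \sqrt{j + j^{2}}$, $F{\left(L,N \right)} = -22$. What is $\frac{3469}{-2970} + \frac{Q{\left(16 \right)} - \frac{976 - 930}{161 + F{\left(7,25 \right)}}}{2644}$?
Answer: $- \frac{159381203}{136440315} + \frac{\sqrt{17}}{661} \approx -1.1619$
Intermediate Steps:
$\frac{3469}{-2970} + \frac{Q{\left(16 \right)} - \frac{976 - 930}{161 + F{\left(7,25 \right)}}}{2644} = \frac{3469}{-2970} + \frac{\sqrt{16 \left(1 + 16\right)} - \frac{976 - 930}{161 - 22}}{2644} = 3469 \left(- \frac{1}{2970}\right) + \left(\sqrt{16 \cdot 17} - \frac{46}{139}\right) \frac{1}{2644} = - \frac{3469}{2970} + \left(\sqrt{272} - 46 \cdot \frac{1}{139}\right) \frac{1}{2644} = - \frac{3469}{2970} + \left(4 \sqrt{17} - \frac{46}{139}\right) \frac{1}{2644} = - \frac{3469}{2970} + \left(- \frac{46}{139} + 4 \sqrt{17}\right) \frac{1}{2644} = - \frac{3469}{2970} - \left(\frac{23}{183758} - \frac{\sqrt{17}}{661}\right) = - \frac{159381203}{136440315} + \frac{\sqrt{17}}{661}$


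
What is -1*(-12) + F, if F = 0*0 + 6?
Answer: 18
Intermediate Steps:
F = 6 (F = 0 + 6 = 6)
-1*(-12) + F = -1*(-12) + 6 = 12 + 6 = 18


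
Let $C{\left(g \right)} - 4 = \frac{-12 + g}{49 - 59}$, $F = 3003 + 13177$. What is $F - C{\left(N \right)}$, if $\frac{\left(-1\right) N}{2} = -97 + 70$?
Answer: $\frac{80901}{5} \approx 16180.0$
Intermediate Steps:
$F = 16180$
$N = 54$ ($N = - 2 \left(-97 + 70\right) = \left(-2\right) \left(-27\right) = 54$)
$C{\left(g \right)} = \frac{26}{5} - \frac{g}{10}$ ($C{\left(g \right)} = 4 + \frac{-12 + g}{49 - 59} = 4 + \frac{-12 + g}{-10} = 4 + \left(-12 + g\right) \left(- \frac{1}{10}\right) = 4 - \left(- \frac{6}{5} + \frac{g}{10}\right) = \frac{26}{5} - \frac{g}{10}$)
$F - C{\left(N \right)} = 16180 - \left(\frac{26}{5} - \frac{27}{5}\right) = 16180 - - \frac{1}{5} = 16180 + \frac{1}{5} = \frac{80901}{5}$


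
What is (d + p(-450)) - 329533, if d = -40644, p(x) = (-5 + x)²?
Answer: -163152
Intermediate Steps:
(d + p(-450)) - 329533 = (-40644 + (-5 - 450)²) - 329533 = (-40644 + (-455)²) - 329533 = (-40644 + 207025) - 329533 = 166381 - 329533 = -163152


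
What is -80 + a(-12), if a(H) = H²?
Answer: 64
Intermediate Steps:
-80 + a(-12) = -80 + (-12)² = -80 + 144 = 64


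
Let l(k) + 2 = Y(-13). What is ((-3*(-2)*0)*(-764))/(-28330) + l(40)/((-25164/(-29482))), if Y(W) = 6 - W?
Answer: 250597/12582 ≈ 19.917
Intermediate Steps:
l(k) = 17 (l(k) = -2 + (6 - 1*(-13)) = -2 + (6 + 13) = -2 + 19 = 17)
((-3*(-2)*0)*(-764))/(-28330) + l(40)/((-25164/(-29482))) = ((-3*(-2)*0)*(-764))/(-28330) + 17/((-25164/(-29482))) = ((6*0)*(-764))*(-1/28330) + 17/((-25164*(-1/29482))) = (0*(-764))*(-1/28330) + 17/(12582/14741) = 0*(-1/28330) + 17*(14741/12582) = 0 + 250597/12582 = 250597/12582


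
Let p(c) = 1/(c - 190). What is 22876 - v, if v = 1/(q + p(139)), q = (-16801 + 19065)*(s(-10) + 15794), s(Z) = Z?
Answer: 41691138836849/1822483775 ≈ 22876.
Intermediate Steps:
p(c) = 1/(-190 + c)
q = 35734976 (q = (-16801 + 19065)*(-10 + 15794) = 2264*15784 = 35734976)
v = 51/1822483775 (v = 1/(35734976 + 1/(-190 + 139)) = 1/(35734976 + 1/(-51)) = 1/(35734976 - 1/51) = 1/(1822483775/51) = 51/1822483775 ≈ 2.7984e-8)
22876 - v = 22876 - 1*51/1822483775 = 22876 - 51/1822483775 = 41691138836849/1822483775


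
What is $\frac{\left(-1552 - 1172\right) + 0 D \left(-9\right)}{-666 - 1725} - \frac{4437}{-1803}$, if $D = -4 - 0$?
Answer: $\frac{1724471}{478997} \approx 3.6002$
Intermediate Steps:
$D = -4$ ($D = -4 + 0 = -4$)
$\frac{\left(-1552 - 1172\right) + 0 D \left(-9\right)}{-666 - 1725} - \frac{4437}{-1803} = \frac{\left(-1552 - 1172\right) + 0 \left(-4\right) \left(-9\right)}{-666 - 1725} - \frac{4437}{-1803} = \frac{-2724 + 0 \left(-9\right)}{-2391} - - \frac{1479}{601} = \left(-2724 + 0\right) \left(- \frac{1}{2391}\right) + \frac{1479}{601} = \left(-2724\right) \left(- \frac{1}{2391}\right) + \frac{1479}{601} = \frac{908}{797} + \frac{1479}{601} = \frac{1724471}{478997}$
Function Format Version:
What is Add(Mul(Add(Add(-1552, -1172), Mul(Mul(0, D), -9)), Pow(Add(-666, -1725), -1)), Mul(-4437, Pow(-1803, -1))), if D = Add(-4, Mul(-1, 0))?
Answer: Rational(1724471, 478997) ≈ 3.6002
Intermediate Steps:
D = -4 (D = Add(-4, 0) = -4)
Add(Mul(Add(Add(-1552, -1172), Mul(Mul(0, D), -9)), Pow(Add(-666, -1725), -1)), Mul(-4437, Pow(-1803, -1))) = Add(Mul(Add(Add(-1552, -1172), Mul(Mul(0, -4), -9)), Pow(Add(-666, -1725), -1)), Mul(-4437, Pow(-1803, -1))) = Add(Mul(Add(-2724, Mul(0, -9)), Pow(-2391, -1)), Mul(-4437, Rational(-1, 1803))) = Add(Mul(Add(-2724, 0), Rational(-1, 2391)), Rational(1479, 601)) = Add(Mul(-2724, Rational(-1, 2391)), Rational(1479, 601)) = Add(Rational(908, 797), Rational(1479, 601)) = Rational(1724471, 478997)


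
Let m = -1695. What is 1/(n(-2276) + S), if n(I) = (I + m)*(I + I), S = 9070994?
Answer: 1/27146986 ≈ 3.6837e-8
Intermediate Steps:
n(I) = 2*I*(-1695 + I) (n(I) = (I - 1695)*(I + I) = (-1695 + I)*(2*I) = 2*I*(-1695 + I))
1/(n(-2276) + S) = 1/(2*(-2276)*(-1695 - 2276) + 9070994) = 1/(2*(-2276)*(-3971) + 9070994) = 1/(18075992 + 9070994) = 1/27146986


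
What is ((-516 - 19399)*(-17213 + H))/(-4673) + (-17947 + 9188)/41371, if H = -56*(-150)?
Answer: -7261102167852/193326683 ≈ -37559.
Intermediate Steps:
H = 8400
((-516 - 19399)*(-17213 + H))/(-4673) + (-17947 + 9188)/41371 = ((-516 - 19399)*(-17213 + 8400))/(-4673) + (-17947 + 9188)/41371 = -19915*(-8813)*(-1/4673) - 8759*1/41371 = 175510895*(-1/4673) - 8759/41371 = -175510895/4673 - 8759/41371 = -7261102167852/193326683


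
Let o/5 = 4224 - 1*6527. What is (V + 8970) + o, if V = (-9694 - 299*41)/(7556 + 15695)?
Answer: -59195748/23251 ≈ -2545.9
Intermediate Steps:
o = -11515 (o = 5*(4224 - 1*6527) = 5*(4224 - 6527) = 5*(-2303) = -11515)
V = -21953/23251 (V = (-9694 - 12259)/23251 = -21953*1/23251 = -21953/23251 ≈ -0.94417)
(V + 8970) + o = (-21953/23251 + 8970) - 11515 = 208539517/23251 - 11515 = -59195748/23251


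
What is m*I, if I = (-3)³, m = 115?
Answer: -3105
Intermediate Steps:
I = -27
m*I = 115*(-27) = -3105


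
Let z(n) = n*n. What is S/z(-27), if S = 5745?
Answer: 1915/243 ≈ 7.8807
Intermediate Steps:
z(n) = n**2
S/z(-27) = 5745/((-27)**2) = 5745/729 = 5745*(1/729) = 1915/243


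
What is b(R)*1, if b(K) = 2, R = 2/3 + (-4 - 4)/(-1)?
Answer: 2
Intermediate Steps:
R = 26/3 (R = 2*(⅓) - 8*(-1) = ⅔ + 8 = 26/3 ≈ 8.6667)
b(R)*1 = 2*1 = 2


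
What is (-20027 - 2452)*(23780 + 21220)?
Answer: -1011555000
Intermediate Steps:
(-20027 - 2452)*(23780 + 21220) = -22479*45000 = -1011555000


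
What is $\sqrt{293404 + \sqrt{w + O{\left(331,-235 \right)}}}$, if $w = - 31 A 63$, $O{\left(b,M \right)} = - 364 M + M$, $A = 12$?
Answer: $\sqrt{293404 + \sqrt{61869}} \approx 541.9$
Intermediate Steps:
$O{\left(b,M \right)} = - 363 M$
$w = -23436$ ($w = \left(-31\right) 12 \cdot 63 = \left(-372\right) 63 = -23436$)
$\sqrt{293404 + \sqrt{w + O{\left(331,-235 \right)}}} = \sqrt{293404 + \sqrt{-23436 - -85305}} = \sqrt{293404 + \sqrt{-23436 + 85305}} = \sqrt{293404 + \sqrt{61869}}$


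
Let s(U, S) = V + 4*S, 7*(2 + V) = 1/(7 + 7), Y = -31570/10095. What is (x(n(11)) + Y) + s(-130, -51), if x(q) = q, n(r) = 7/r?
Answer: -453754541/2176482 ≈ -208.48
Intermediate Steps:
Y = -6314/2019 (Y = -31570*1/10095 = -6314/2019 ≈ -3.1273)
V = -195/98 (V = -2 + 1/(7*(7 + 7)) = -2 + (⅐)/14 = -2 + (⅐)*(1/14) = -2 + 1/98 = -195/98 ≈ -1.9898)
s(U, S) = -195/98 + 4*S
(x(n(11)) + Y) + s(-130, -51) = (7/11 - 6314/2019) + (-195/98 + 4*(-51)) = (7*(1/11) - 6314/2019) + (-195/98 - 204) = (7/11 - 6314/2019) - 20187/98 = -55321/22209 - 20187/98 = -453754541/2176482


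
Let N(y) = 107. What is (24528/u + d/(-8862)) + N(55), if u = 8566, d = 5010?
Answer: 691418660/6325991 ≈ 109.30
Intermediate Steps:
(24528/u + d/(-8862)) + N(55) = (24528/8566 + 5010/(-8862)) + 107 = (24528*(1/8566) + 5010*(-1/8862)) + 107 = (12264/4283 - 835/1477) + 107 = 14537623/6325991 + 107 = 691418660/6325991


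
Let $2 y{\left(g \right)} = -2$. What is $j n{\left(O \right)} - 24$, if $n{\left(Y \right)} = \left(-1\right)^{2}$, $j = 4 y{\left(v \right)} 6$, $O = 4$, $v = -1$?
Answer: $-48$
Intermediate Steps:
$y{\left(g \right)} = -1$ ($y{\left(g \right)} = \frac{1}{2} \left(-2\right) = -1$)
$j = -24$ ($j = 4 \left(-1\right) 6 = \left(-4\right) 6 = -24$)
$n{\left(Y \right)} = 1$
$j n{\left(O \right)} - 24 = \left(-24\right) 1 - 24 = -24 - 24 = -48$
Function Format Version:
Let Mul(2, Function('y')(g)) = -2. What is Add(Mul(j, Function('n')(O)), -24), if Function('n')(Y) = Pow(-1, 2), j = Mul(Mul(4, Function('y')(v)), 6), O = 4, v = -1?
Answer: -48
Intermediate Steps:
Function('y')(g) = -1 (Function('y')(g) = Mul(Rational(1, 2), -2) = -1)
j = -24 (j = Mul(Mul(4, -1), 6) = Mul(-4, 6) = -24)
Function('n')(Y) = 1
Add(Mul(j, Function('n')(O)), -24) = Add(Mul(-24, 1), -24) = Add(-24, -24) = -48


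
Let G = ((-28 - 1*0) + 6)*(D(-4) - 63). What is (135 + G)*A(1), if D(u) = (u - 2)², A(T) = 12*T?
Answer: 8748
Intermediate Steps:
D(u) = (-2 + u)²
G = 594 (G = ((-28 - 1*0) + 6)*((-2 - 4)² - 63) = ((-28 + 0) + 6)*((-6)² - 63) = (-28 + 6)*(36 - 63) = -22*(-27) = 594)
(135 + G)*A(1) = (135 + 594)*(12*1) = 729*12 = 8748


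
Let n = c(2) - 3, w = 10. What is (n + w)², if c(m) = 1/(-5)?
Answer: 1156/25 ≈ 46.240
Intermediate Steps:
c(m) = -⅕
n = -16/5 (n = -⅕ - 3 = -16/5 ≈ -3.2000)
(n + w)² = (-16/5 + 10)² = (34/5)² = 1156/25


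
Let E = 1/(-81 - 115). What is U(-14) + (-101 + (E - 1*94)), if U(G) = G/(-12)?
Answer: -113977/588 ≈ -193.84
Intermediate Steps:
E = -1/196 (E = 1/(-196) = -1/196 ≈ -0.0051020)
U(G) = -G/12 (U(G) = G*(-1/12) = -G/12)
U(-14) + (-101 + (E - 1*94)) = -1/12*(-14) + (-101 + (-1/196 - 1*94)) = 7/6 + (-101 + (-1/196 - 94)) = 7/6 + (-101 - 18425/196) = 7/6 - 38221/196 = -113977/588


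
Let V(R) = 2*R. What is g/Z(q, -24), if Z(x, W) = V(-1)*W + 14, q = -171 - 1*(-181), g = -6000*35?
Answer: -105000/31 ≈ -3387.1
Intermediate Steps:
g = -210000
q = 10 (q = -171 + 181 = 10)
Z(x, W) = 14 - 2*W (Z(x, W) = (2*(-1))*W + 14 = -2*W + 14 = 14 - 2*W)
g/Z(q, -24) = -210000/(14 - 2*(-24)) = -210000/(14 + 48) = -210000/62 = -210000*1/62 = -105000/31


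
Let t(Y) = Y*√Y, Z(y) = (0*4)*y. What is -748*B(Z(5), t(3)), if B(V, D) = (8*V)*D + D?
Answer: -2244*√3 ≈ -3886.7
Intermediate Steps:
Z(y) = 0 (Z(y) = 0*y = 0)
t(Y) = Y^(3/2)
B(V, D) = D + 8*D*V (B(V, D) = 8*D*V + D = D + 8*D*V)
-748*B(Z(5), t(3)) = -748*3^(3/2)*(1 + 8*0) = -748*3*√3*(1 + 0) = -748*3*√3 = -2244*√3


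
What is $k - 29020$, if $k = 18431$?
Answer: $-10589$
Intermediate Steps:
$k - 29020 = 18431 - 29020 = -10589$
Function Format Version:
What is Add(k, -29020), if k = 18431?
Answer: -10589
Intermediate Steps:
Add(k, -29020) = Add(18431, -29020) = -10589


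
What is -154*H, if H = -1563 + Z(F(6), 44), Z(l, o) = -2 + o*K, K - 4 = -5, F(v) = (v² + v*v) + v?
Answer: 247786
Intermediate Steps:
F(v) = v + 2*v² (F(v) = (v² + v²) + v = 2*v² + v = v + 2*v²)
K = -1 (K = 4 - 5 = -1)
Z(l, o) = -2 - o (Z(l, o) = -2 + o*(-1) = -2 - o)
H = -1609 (H = -1563 + (-2 - 1*44) = -1563 + (-2 - 44) = -1563 - 46 = -1609)
-154*H = -154*(-1609) = 247786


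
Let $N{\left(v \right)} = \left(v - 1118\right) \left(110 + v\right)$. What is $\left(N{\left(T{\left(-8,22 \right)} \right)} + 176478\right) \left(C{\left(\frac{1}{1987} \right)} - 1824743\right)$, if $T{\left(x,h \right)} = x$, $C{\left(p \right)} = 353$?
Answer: $-112429858140$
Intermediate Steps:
$N{\left(v \right)} = \left(-1118 + v\right) \left(110 + v\right)$
$\left(N{\left(T{\left(-8,22 \right)} \right)} + 176478\right) \left(C{\left(\frac{1}{1987} \right)} - 1824743\right) = \left(\left(-122980 + \left(-8\right)^{2} - -8064\right) + 176478\right) \left(353 - 1824743\right) = \left(\left(-122980 + 64 + 8064\right) + 176478\right) \left(-1824390\right) = \left(-114852 + 176478\right) \left(-1824390\right) = 61626 \left(-1824390\right) = -112429858140$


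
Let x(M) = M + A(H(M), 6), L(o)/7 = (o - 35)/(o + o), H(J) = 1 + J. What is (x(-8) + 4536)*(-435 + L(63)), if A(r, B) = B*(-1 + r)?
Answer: -17476480/9 ≈ -1.9418e+6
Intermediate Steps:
L(o) = 7*(-35 + o)/(2*o) (L(o) = 7*((o - 35)/(o + o)) = 7*((-35 + o)/((2*o))) = 7*((-35 + o)*(1/(2*o))) = 7*((-35 + o)/(2*o)) = 7*(-35 + o)/(2*o))
x(M) = 7*M (x(M) = M + 6*(-1 + (1 + M)) = M + 6*M = 7*M)
(x(-8) + 4536)*(-435 + L(63)) = (7*(-8) + 4536)*(-435 + (7/2)*(-35 + 63)/63) = (-56 + 4536)*(-435 + (7/2)*(1/63)*28) = 4480*(-435 + 14/9) = 4480*(-3901/9) = -17476480/9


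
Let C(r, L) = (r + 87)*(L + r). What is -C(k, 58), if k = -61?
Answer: 78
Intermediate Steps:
C(r, L) = (87 + r)*(L + r)
-C(k, 58) = -((-61)**2 + 87*58 + 87*(-61) + 58*(-61)) = -(3721 + 5046 - 5307 - 3538) = -1*(-78) = 78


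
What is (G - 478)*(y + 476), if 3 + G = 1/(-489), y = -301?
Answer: -41161750/489 ≈ -84175.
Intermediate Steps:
G = -1468/489 (G = -3 + 1/(-489) = -3 - 1/489 = -1468/489 ≈ -3.0020)
(G - 478)*(y + 476) = (-1468/489 - 478)*(-301 + 476) = -235210/489*175 = -41161750/489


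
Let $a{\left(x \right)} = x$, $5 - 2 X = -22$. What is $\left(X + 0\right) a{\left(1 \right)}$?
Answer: $\frac{27}{2} \approx 13.5$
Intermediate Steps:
$X = \frac{27}{2}$ ($X = \frac{5}{2} - -11 = \frac{5}{2} + 11 = \frac{27}{2} \approx 13.5$)
$\left(X + 0\right) a{\left(1 \right)} = \left(\frac{27}{2} + 0\right) 1 = \frac{27}{2} \cdot 1 = \frac{27}{2}$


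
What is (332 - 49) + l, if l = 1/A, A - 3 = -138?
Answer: 38204/135 ≈ 282.99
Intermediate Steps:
A = -135 (A = 3 - 138 = -135)
l = -1/135 (l = 1/(-135) = -1/135 ≈ -0.0074074)
(332 - 49) + l = (332 - 49) - 1/135 = 283 - 1/135 = 38204/135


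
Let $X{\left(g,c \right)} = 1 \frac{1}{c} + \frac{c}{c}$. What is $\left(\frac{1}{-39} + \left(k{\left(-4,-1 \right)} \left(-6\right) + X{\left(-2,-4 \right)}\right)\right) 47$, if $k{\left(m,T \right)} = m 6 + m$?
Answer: $\frac{1237087}{156} \approx 7930.0$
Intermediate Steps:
$X{\left(g,c \right)} = 1 + \frac{1}{c}$ ($X{\left(g,c \right)} = \frac{1}{c} + 1 = 1 + \frac{1}{c}$)
$k{\left(m,T \right)} = 7 m$ ($k{\left(m,T \right)} = 6 m + m = 7 m$)
$\left(\frac{1}{-39} + \left(k{\left(-4,-1 \right)} \left(-6\right) + X{\left(-2,-4 \right)}\right)\right) 47 = \left(\frac{1}{-39} + \left(7 \left(-4\right) \left(-6\right) + \frac{1 - 4}{-4}\right)\right) 47 = \left(- \frac{1}{39} - - \frac{675}{4}\right) 47 = \left(- \frac{1}{39} + \left(168 + \frac{3}{4}\right)\right) 47 = \left(- \frac{1}{39} + \frac{675}{4}\right) 47 = \frac{26321}{156} \cdot 47 = \frac{1237087}{156}$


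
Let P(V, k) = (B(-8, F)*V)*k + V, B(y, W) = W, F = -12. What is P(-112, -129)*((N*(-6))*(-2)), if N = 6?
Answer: -12491136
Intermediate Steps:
P(V, k) = V - 12*V*k (P(V, k) = (-12*V)*k + V = -12*V*k + V = V - 12*V*k)
P(-112, -129)*((N*(-6))*(-2)) = (-112*(1 - 12*(-129)))*((6*(-6))*(-2)) = (-112*(1 + 1548))*(-36*(-2)) = -112*1549*72 = -173488*72 = -12491136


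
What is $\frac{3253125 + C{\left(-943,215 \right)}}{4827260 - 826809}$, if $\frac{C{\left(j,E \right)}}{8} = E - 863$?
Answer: $\frac{3247941}{4000451} \approx 0.81189$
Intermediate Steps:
$C{\left(j,E \right)} = -6904 + 8 E$ ($C{\left(j,E \right)} = 8 \left(E - 863\right) = 8 \left(-863 + E\right) = -6904 + 8 E$)
$\frac{3253125 + C{\left(-943,215 \right)}}{4827260 - 826809} = \frac{3253125 + \left(-6904 + 8 \cdot 215\right)}{4827260 - 826809} = \frac{3253125 + \left(-6904 + 1720\right)}{4000451} = \left(3253125 - 5184\right) \frac{1}{4000451} = 3247941 \cdot \frac{1}{4000451} = \frac{3247941}{4000451}$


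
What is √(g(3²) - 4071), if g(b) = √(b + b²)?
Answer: √(-4071 + 3*√10) ≈ 63.73*I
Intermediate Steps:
√(g(3²) - 4071) = √(√(3²*(1 + 3²)) - 4071) = √(√(9*(1 + 9)) - 4071) = √(√(9*10) - 4071) = √(√90 - 4071) = √(3*√10 - 4071) = √(-4071 + 3*√10)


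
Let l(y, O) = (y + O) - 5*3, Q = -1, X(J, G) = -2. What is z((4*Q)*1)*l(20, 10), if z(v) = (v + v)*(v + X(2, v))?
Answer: 720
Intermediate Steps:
l(y, O) = -15 + O + y (l(y, O) = (O + y) - 15 = -15 + O + y)
z(v) = 2*v*(-2 + v) (z(v) = (v + v)*(v - 2) = (2*v)*(-2 + v) = 2*v*(-2 + v))
z((4*Q)*1)*l(20, 10) = (2*((4*(-1))*1)*(-2 + (4*(-1))*1))*(-15 + 10 + 20) = (2*(-4*1)*(-2 - 4*1))*15 = (2*(-4)*(-2 - 4))*15 = (2*(-4)*(-6))*15 = 48*15 = 720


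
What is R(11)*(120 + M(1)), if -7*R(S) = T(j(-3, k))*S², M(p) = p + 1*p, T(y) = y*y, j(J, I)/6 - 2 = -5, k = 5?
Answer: -4782888/7 ≈ -6.8327e+5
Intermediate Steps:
j(J, I) = -18 (j(J, I) = 12 + 6*(-5) = 12 - 30 = -18)
T(y) = y²
M(p) = 2*p (M(p) = p + p = 2*p)
R(S) = -324*S²/7 (R(S) = -(-18)²*S²/7 = -324*S²/7)
R(11)*(120 + M(1)) = (-324/7*11²)*(120 + 2*1) = (-324/7*121)*(120 + 2) = -39204/7*122 = -4782888/7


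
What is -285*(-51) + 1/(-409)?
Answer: 5944814/409 ≈ 14535.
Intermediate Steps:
-285*(-51) + 1/(-409) = 14535 - 1/409 = 5944814/409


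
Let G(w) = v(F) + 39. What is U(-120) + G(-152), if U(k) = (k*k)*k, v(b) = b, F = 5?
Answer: -1727956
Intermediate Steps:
U(k) = k**3 (U(k) = k**2*k = k**3)
G(w) = 44 (G(w) = 5 + 39 = 44)
U(-120) + G(-152) = (-120)**3 + 44 = -1728000 + 44 = -1727956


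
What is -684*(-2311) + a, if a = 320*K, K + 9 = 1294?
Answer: 1991924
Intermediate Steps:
K = 1285 (K = -9 + 1294 = 1285)
a = 411200 (a = 320*1285 = 411200)
-684*(-2311) + a = -684*(-2311) + 411200 = 1580724 + 411200 = 1991924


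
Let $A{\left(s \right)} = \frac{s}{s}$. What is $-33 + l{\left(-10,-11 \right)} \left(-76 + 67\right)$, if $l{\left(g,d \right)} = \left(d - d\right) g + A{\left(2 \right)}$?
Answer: $-42$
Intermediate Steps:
$A{\left(s \right)} = 1$
$l{\left(g,d \right)} = 1$ ($l{\left(g,d \right)} = \left(d - d\right) g + 1 = 0 g + 1 = 0 + 1 = 1$)
$-33 + l{\left(-10,-11 \right)} \left(-76 + 67\right) = -33 + 1 \left(-76 + 67\right) = -33 + 1 \left(-9\right) = -33 - 9 = -42$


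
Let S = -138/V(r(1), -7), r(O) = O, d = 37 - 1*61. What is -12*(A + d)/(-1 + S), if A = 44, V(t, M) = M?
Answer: -1680/131 ≈ -12.824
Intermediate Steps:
d = -24 (d = 37 - 61 = -24)
S = 138/7 (S = -138/(-7) = -138*(-⅐) = 138/7 ≈ 19.714)
-12*(A + d)/(-1 + S) = -12*(44 - 24)/(-1 + 138/7) = -240/131/7 = -240*7/131 = -12*140/131 = -1680/131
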